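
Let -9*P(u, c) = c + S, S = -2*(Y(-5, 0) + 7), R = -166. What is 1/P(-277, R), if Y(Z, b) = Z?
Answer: 9/170 ≈ 0.052941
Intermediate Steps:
S = -4 (S = -2*(-5 + 7) = -2*2 = -4)
P(u, c) = 4/9 - c/9 (P(u, c) = -(c - 4)/9 = -(-4 + c)/9 = 4/9 - c/9)
1/P(-277, R) = 1/(4/9 - ⅑*(-166)) = 1/(4/9 + 166/9) = 1/(170/9) = 9/170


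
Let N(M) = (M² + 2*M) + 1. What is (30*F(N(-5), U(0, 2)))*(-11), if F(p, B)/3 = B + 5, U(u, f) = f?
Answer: -6930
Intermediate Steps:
N(M) = 1 + M² + 2*M
F(p, B) = 15 + 3*B (F(p, B) = 3*(B + 5) = 3*(5 + B) = 15 + 3*B)
(30*F(N(-5), U(0, 2)))*(-11) = (30*(15 + 3*2))*(-11) = (30*(15 + 6))*(-11) = (30*21)*(-11) = 630*(-11) = -6930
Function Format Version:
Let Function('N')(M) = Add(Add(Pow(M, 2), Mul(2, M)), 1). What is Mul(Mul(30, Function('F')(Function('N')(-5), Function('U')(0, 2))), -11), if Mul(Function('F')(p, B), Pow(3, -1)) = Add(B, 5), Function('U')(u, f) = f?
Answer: -6930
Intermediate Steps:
Function('N')(M) = Add(1, Pow(M, 2), Mul(2, M))
Function('F')(p, B) = Add(15, Mul(3, B)) (Function('F')(p, B) = Mul(3, Add(B, 5)) = Mul(3, Add(5, B)) = Add(15, Mul(3, B)))
Mul(Mul(30, Function('F')(Function('N')(-5), Function('U')(0, 2))), -11) = Mul(Mul(30, Add(15, Mul(3, 2))), -11) = Mul(Mul(30, Add(15, 6)), -11) = Mul(Mul(30, 21), -11) = Mul(630, -11) = -6930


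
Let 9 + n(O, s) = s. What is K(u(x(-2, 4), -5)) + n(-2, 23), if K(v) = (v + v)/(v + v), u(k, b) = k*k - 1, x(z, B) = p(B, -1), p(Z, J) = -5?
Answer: 15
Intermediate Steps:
n(O, s) = -9 + s
x(z, B) = -5
u(k, b) = -1 + k² (u(k, b) = k² - 1 = -1 + k²)
K(v) = 1 (K(v) = (2*v)/((2*v)) = (2*v)*(1/(2*v)) = 1)
K(u(x(-2, 4), -5)) + n(-2, 23) = 1 + (-9 + 23) = 1 + 14 = 15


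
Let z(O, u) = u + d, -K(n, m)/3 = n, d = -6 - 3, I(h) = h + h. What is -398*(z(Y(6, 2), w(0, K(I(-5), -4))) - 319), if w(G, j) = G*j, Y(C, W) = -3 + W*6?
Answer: 130544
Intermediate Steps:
Y(C, W) = -3 + 6*W
I(h) = 2*h
d = -9
K(n, m) = -3*n
z(O, u) = -9 + u (z(O, u) = u - 9 = -9 + u)
-398*(z(Y(6, 2), w(0, K(I(-5), -4))) - 319) = -398*((-9 + 0*(-6*(-5))) - 319) = -398*((-9 + 0*(-3*(-10))) - 319) = -398*((-9 + 0*30) - 319) = -398*((-9 + 0) - 319) = -398*(-9 - 319) = -398*(-328) = 130544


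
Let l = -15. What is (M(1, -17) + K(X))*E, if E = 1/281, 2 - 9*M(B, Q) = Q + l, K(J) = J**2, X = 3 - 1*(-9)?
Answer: 1330/2529 ≈ 0.52590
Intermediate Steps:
X = 12 (X = 3 + 9 = 12)
M(B, Q) = 17/9 - Q/9 (M(B, Q) = 2/9 - (Q - 15)/9 = 2/9 - (-15 + Q)/9 = 2/9 + (5/3 - Q/9) = 17/9 - Q/9)
E = 1/281 ≈ 0.0035587
(M(1, -17) + K(X))*E = ((17/9 - 1/9*(-17)) + 12**2)*(1/281) = ((17/9 + 17/9) + 144)*(1/281) = (34/9 + 144)*(1/281) = (1330/9)*(1/281) = 1330/2529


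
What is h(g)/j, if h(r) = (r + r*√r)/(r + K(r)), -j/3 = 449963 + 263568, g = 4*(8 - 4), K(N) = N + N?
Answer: -5/6421779 ≈ -7.7860e-7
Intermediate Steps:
K(N) = 2*N
g = 16 (g = 4*4 = 16)
j = -2140593 (j = -3*(449963 + 263568) = -3*713531 = -2140593)
h(r) = (r + r^(3/2))/(3*r) (h(r) = (r + r*√r)/(r + 2*r) = (r + r^(3/2))/((3*r)) = (r + r^(3/2))*(1/(3*r)) = (r + r^(3/2))/(3*r))
h(g)/j = ((⅓)*(16 + 16^(3/2))/16)/(-2140593) = ((⅓)*(1/16)*(16 + 64))*(-1/2140593) = ((⅓)*(1/16)*80)*(-1/2140593) = (5/3)*(-1/2140593) = -5/6421779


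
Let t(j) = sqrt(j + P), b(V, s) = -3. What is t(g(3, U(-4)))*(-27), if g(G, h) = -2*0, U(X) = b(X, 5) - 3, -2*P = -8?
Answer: -54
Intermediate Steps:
P = 4 (P = -1/2*(-8) = 4)
U(X) = -6 (U(X) = -3 - 3 = -6)
g(G, h) = 0
t(j) = sqrt(4 + j) (t(j) = sqrt(j + 4) = sqrt(4 + j))
t(g(3, U(-4)))*(-27) = sqrt(4 + 0)*(-27) = sqrt(4)*(-27) = 2*(-27) = -54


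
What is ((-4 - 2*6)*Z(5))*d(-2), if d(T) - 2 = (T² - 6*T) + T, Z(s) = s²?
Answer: -6400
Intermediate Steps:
d(T) = 2 + T² - 5*T (d(T) = 2 + ((T² - 6*T) + T) = 2 + (T² - 5*T) = 2 + T² - 5*T)
((-4 - 2*6)*Z(5))*d(-2) = ((-4 - 2*6)*5²)*(2 + (-2)² - 5*(-2)) = ((-4 - 12)*25)*(2 + 4 + 10) = -16*25*16 = -400*16 = -6400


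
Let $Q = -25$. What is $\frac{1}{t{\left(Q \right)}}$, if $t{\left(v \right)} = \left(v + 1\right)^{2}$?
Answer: $\frac{1}{576} \approx 0.0017361$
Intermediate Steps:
$t{\left(v \right)} = \left(1 + v\right)^{2}$
$\frac{1}{t{\left(Q \right)}} = \frac{1}{\left(1 - 25\right)^{2}} = \frac{1}{\left(-24\right)^{2}} = \frac{1}{576}$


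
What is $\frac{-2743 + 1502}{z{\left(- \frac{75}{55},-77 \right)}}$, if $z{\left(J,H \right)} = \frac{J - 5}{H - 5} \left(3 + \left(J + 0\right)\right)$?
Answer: $- \frac{6156601}{630} \approx -9772.4$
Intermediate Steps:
$z{\left(J,H \right)} = \frac{\left(-5 + J\right) \left(3 + J\right)}{-5 + H}$ ($z{\left(J,H \right)} = \frac{-5 + J}{-5 + H} \left(3 + J\right) = \frac{\left(-5 + J\right) \left(3 + J\right)}{-5 + H}$)
$\frac{-2743 + 1502}{z{\left(- \frac{75}{55},-77 \right)}} = \frac{-2743 + 1502}{\frac{1}{-5 - 77} \left(-15 + \left(- \frac{75}{55}\right)^{2} - 2 \left(- \frac{75}{55}\right)\right)} = - \frac{1241}{\frac{1}{-82} \left(-15 + \left(\left(-75\right) \frac{1}{55}\right)^{2} - 2 \left(\left(-75\right) \frac{1}{55}\right)\right)} = - \frac{1241}{\left(- \frac{1}{82}\right) \left(-15 + \left(- \frac{15}{11}\right)^{2} - - \frac{30}{11}\right)} = - \frac{1241}{\left(- \frac{1}{82}\right) \left(-15 + \frac{225}{121} + \frac{30}{11}\right)} = - \frac{1241}{\left(- \frac{1}{82}\right) \left(- \frac{1260}{121}\right)} = - \frac{1241}{\frac{630}{4961}} = \left(-1241\right) \frac{4961}{630} = - \frac{6156601}{630}$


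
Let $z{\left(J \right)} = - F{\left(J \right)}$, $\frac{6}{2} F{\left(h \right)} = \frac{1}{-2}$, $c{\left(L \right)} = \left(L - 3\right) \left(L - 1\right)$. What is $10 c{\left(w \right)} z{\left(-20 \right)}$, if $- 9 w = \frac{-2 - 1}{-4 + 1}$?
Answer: $\frac{1400}{243} \approx 5.7613$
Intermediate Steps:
$w = - \frac{1}{9}$ ($w = - \frac{\left(-2 - 1\right) \frac{1}{-4 + 1}}{9} = - \frac{\left(-3\right) \frac{1}{-3}}{9} = - \frac{\left(-3\right) \left(- \frac{1}{3}\right)}{9} = \left(- \frac{1}{9}\right) 1 = - \frac{1}{9} \approx -0.11111$)
$c{\left(L \right)} = \left(-1 + L\right) \left(-3 + L\right)$ ($c{\left(L \right)} = \left(-3 + L\right) \left(-1 + L\right) = \left(-1 + L\right) \left(-3 + L\right)$)
$F{\left(h \right)} = - \frac{1}{6}$ ($F{\left(h \right)} = \frac{1}{3 \left(-2\right)} = \frac{1}{3} \left(- \frac{1}{2}\right) = - \frac{1}{6}$)
$z{\left(J \right)} = \frac{1}{6}$ ($z{\left(J \right)} = \left(-1\right) \left(- \frac{1}{6}\right) = \frac{1}{6}$)
$10 c{\left(w \right)} z{\left(-20 \right)} = 10 \left(3 + \left(- \frac{1}{9}\right)^{2} - - \frac{4}{9}\right) \frac{1}{6} = 10 \left(3 + \frac{1}{81} + \frac{4}{9}\right) \frac{1}{6} = 10 \cdot \frac{280}{81} \cdot \frac{1}{6} = \frac{2800}{81} \cdot \frac{1}{6} = \frac{1400}{243}$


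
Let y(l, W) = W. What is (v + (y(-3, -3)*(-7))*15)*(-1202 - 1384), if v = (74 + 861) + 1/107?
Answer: -345880086/107 ≈ -3.2325e+6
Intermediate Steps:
v = 100046/107 (v = 935 + 1/107 = 100046/107 ≈ 935.01)
(v + (y(-3, -3)*(-7))*15)*(-1202 - 1384) = (100046/107 - 3*(-7)*15)*(-1202 - 1384) = (100046/107 + 21*15)*(-2586) = (100046/107 + 315)*(-2586) = (133751/107)*(-2586) = -345880086/107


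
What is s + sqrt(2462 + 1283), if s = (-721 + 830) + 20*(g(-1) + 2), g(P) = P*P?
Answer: 169 + sqrt(3745) ≈ 230.20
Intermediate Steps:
g(P) = P**2
s = 169 (s = (-721 + 830) + 20*((-1)**2 + 2) = 109 + 20*(1 + 2) = 109 + 20*3 = 109 + 60 = 169)
s + sqrt(2462 + 1283) = 169 + sqrt(2462 + 1283) = 169 + sqrt(3745)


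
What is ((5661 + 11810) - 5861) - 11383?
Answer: 227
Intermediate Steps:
((5661 + 11810) - 5861) - 11383 = (17471 - 5861) - 11383 = 11610 - 11383 = 227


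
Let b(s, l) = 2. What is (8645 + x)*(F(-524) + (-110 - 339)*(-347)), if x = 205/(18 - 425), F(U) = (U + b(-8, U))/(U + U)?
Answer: 143619231407115/106634 ≈ 1.3468e+9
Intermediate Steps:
F(U) = (2 + U)/(2*U) (F(U) = (U + 2)/(U + U) = (2 + U)/((2*U)) = (2 + U)*(1/(2*U)) = (2 + U)/(2*U))
x = -205/407 (x = 205/(-407) = -1/407*205 = -205/407 ≈ -0.50368)
(8645 + x)*(F(-524) + (-110 - 339)*(-347)) = (8645 - 205/407)*((½)*(2 - 524)/(-524) + (-110 - 339)*(-347)) = 3518310*((½)*(-1/524)*(-522) - 449*(-347))/407 = 3518310*(261/524 + 155803)/407 = (3518310/407)*(81641033/524) = 143619231407115/106634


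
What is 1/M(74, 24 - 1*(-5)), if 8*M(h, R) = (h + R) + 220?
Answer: 8/323 ≈ 0.024768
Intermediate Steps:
M(h, R) = 55/2 + R/8 + h/8 (M(h, R) = ((h + R) + 220)/8 = ((R + h) + 220)/8 = (220 + R + h)/8 = 55/2 + R/8 + h/8)
1/M(74, 24 - 1*(-5)) = 1/(55/2 + (24 - 1*(-5))/8 + (⅛)*74) = 1/(55/2 + (24 + 5)/8 + 37/4) = 1/(55/2 + (⅛)*29 + 37/4) = 1/(55/2 + 29/8 + 37/4) = 1/(323/8) = 8/323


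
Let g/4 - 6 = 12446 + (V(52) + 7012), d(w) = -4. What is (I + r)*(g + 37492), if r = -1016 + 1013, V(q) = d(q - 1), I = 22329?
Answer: 2574902232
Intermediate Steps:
V(q) = -4
g = 77840 (g = 24 + 4*(12446 + (-4 + 7012)) = 24 + 4*(12446 + 7008) = 24 + 4*19454 = 24 + 77816 = 77840)
r = -3
(I + r)*(g + 37492) = (22329 - 3)*(77840 + 37492) = 22326*115332 = 2574902232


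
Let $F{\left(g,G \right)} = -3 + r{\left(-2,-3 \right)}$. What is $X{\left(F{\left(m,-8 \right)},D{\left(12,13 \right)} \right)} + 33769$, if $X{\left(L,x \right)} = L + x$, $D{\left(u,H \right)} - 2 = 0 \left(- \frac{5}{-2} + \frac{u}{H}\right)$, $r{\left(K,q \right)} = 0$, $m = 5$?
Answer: $33768$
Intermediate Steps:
$D{\left(u,H \right)} = 2$ ($D{\left(u,H \right)} = 2 + 0 \left(- \frac{5}{-2} + \frac{u}{H}\right) = 2 + 0 \left(\left(-5\right) \left(- \frac{1}{2}\right) + \frac{u}{H}\right) = 2 + 0 \left(\frac{5}{2} + \frac{u}{H}\right) = 2 + 0 = 2$)
$F{\left(g,G \right)} = -3$ ($F{\left(g,G \right)} = -3 + 0 = -3$)
$X{\left(F{\left(m,-8 \right)},D{\left(12,13 \right)} \right)} + 33769 = \left(-3 + 2\right) + 33769 = -1 + 33769 = 33768$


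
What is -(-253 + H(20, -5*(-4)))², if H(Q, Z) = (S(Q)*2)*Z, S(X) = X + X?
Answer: -1814409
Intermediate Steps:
S(X) = 2*X
H(Q, Z) = 4*Q*Z (H(Q, Z) = ((2*Q)*2)*Z = (4*Q)*Z = 4*Q*Z)
-(-253 + H(20, -5*(-4)))² = -(-253 + 4*20*(-5*(-4)))² = -(-253 + 4*20*20)² = -(-253 + 1600)² = -1*1347² = -1*1814409 = -1814409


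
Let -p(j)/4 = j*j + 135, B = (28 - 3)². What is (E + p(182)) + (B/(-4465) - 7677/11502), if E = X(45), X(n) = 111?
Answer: -151702109429/1141254 ≈ -1.3293e+5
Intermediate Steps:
E = 111
B = 625 (B = 25² = 625)
p(j) = -540 - 4*j² (p(j) = -4*(j*j + 135) = -4*(j² + 135) = -4*(135 + j²) = -540 - 4*j²)
(E + p(182)) + (B/(-4465) - 7677/11502) = (111 + (-540 - 4*182²)) + (625/(-4465) - 7677/11502) = (111 + (-540 - 4*33124)) + (625*(-1/4465) - 7677*1/11502) = (111 + (-540 - 132496)) + (-125/893 - 853/1278) = (111 - 133036) - 921479/1141254 = -132925 - 921479/1141254 = -151702109429/1141254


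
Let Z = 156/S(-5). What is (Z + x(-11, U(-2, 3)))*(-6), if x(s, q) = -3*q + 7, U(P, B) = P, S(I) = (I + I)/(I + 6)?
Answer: 78/5 ≈ 15.600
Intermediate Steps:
S(I) = 2*I/(6 + I) (S(I) = (2*I)/(6 + I) = 2*I/(6 + I))
x(s, q) = 7 - 3*q
Z = -78/5 (Z = 156/((2*(-5)/(6 - 5))) = 156/((2*(-5)/1)) = 156/((2*(-5)*1)) = 156/(-10) = 156*(-⅒) = -78/5 ≈ -15.600)
(Z + x(-11, U(-2, 3)))*(-6) = (-78/5 + (7 - 3*(-2)))*(-6) = (-78/5 + (7 + 6))*(-6) = (-78/5 + 13)*(-6) = -13/5*(-6) = 78/5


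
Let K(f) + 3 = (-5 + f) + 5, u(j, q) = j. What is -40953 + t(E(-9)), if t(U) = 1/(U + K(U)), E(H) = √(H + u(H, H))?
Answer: -1105732/27 - 2*I*√2/27 ≈ -40953.0 - 0.10476*I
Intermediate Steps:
K(f) = -3 + f (K(f) = -3 + ((-5 + f) + 5) = -3 + f)
E(H) = √2*√H (E(H) = √(H + H) = √(2*H) = √2*√H)
t(U) = 1/(-3 + 2*U) (t(U) = 1/(U + (-3 + U)) = 1/(-3 + 2*U))
-40953 + t(E(-9)) = -40953 + 1/(-3 + 2*(√2*√(-9))) = -40953 + 1/(-3 + 2*(√2*(3*I))) = -40953 + 1/(-3 + 2*(3*I*√2)) = -40953 + 1/(-3 + 6*I*√2)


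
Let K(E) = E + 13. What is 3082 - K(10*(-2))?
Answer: 3089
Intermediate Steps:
K(E) = 13 + E
3082 - K(10*(-2)) = 3082 - (13 + 10*(-2)) = 3082 - (13 - 20) = 3082 - 1*(-7) = 3082 + 7 = 3089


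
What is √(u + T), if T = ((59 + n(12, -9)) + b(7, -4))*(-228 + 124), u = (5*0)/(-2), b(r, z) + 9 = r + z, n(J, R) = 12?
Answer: 26*I*√10 ≈ 82.219*I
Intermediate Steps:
b(r, z) = -9 + r + z (b(r, z) = -9 + (r + z) = -9 + r + z)
u = 0 (u = 0*(-½) = 0)
T = -6760 (T = ((59 + 12) + (-9 + 7 - 4))*(-228 + 124) = (71 - 6)*(-104) = 65*(-104) = -6760)
√(u + T) = √(0 - 6760) = √(-6760) = 26*I*√10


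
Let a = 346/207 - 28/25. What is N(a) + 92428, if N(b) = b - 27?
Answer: 478178029/5175 ≈ 92402.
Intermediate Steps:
a = 2854/5175 (a = 346*(1/207) - 28*1/25 = 346/207 - 28/25 = 2854/5175 ≈ 0.55150)
N(b) = -27 + b
N(a) + 92428 = (-27 + 2854/5175) + 92428 = -136871/5175 + 92428 = 478178029/5175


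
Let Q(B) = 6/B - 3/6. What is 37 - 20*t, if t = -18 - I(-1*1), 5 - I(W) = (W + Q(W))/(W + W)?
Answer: 422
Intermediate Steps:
Q(B) = -1/2 + 6/B (Q(B) = 6/B - 3*1/6 = 6/B - 1/2 = -1/2 + 6/B)
I(W) = 5 - (W + (12 - W)/(2*W))/(2*W) (I(W) = 5 - (W + (12 - W)/(2*W))/(W + W) = 5 - (W + (12 - W)/(2*W))/(2*W))
t = -77/4 (t = -18 - (-12 - 1*1 + 18*(-1*1)**2)/(4*(-1*1)**2) = -18 - (-12 - 1 + 18*(-1)**2)/(4*(-1)**2) = -18 - (-12 - 1 + 18*1)/4 = -18 - (-12 - 1 + 18)/4 = -18 - 5/4 = -77/4 ≈ -19.250)
37 - 20*t = 37 - 20*(-77/4) = 37 + 385 = 422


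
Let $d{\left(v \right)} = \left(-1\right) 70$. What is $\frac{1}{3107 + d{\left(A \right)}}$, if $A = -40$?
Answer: $\frac{1}{3037} \approx 0.00032927$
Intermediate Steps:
$d{\left(v \right)} = -70$
$\frac{1}{3107 + d{\left(A \right)}} = \frac{1}{3107 - 70} = \frac{1}{3037}$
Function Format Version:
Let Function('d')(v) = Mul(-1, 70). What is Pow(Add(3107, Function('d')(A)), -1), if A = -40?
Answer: Rational(1, 3037) ≈ 0.00032927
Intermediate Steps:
Function('d')(v) = -70
Pow(Add(3107, Function('d')(A)), -1) = Pow(Add(3107, -70), -1) = Pow(3037, -1) = Rational(1, 3037)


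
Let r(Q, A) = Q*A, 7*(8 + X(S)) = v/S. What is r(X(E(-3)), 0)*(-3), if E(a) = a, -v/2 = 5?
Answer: 0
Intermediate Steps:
v = -10 (v = -2*5 = -10)
X(S) = -8 - 10/(7*S) (X(S) = -8 + (-10/S)/7 = -8 - 10/(7*S))
r(Q, A) = A*Q
r(X(E(-3)), 0)*(-3) = (0*(-8 - 10/7/(-3)))*(-3) = (0*(-8 - 10/7*(-1/3)))*(-3) = (0*(-8 + 10/21))*(-3) = (0*(-158/21))*(-3) = 0*(-3) = 0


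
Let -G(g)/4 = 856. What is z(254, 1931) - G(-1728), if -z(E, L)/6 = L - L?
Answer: 3424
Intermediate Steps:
z(E, L) = 0 (z(E, L) = -6*(L - L) = -6*0 = 0)
G(g) = -3424 (G(g) = -4*856 = -3424)
z(254, 1931) - G(-1728) = 0 - 1*(-3424) = 0 + 3424 = 3424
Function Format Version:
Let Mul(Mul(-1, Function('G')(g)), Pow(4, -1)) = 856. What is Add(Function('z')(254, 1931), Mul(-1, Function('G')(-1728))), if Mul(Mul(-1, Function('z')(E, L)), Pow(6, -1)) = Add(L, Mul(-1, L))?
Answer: 3424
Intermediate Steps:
Function('z')(E, L) = 0 (Function('z')(E, L) = Mul(-6, Add(L, Mul(-1, L))) = Mul(-6, 0) = 0)
Function('G')(g) = -3424 (Function('G')(g) = Mul(-4, 856) = -3424)
Add(Function('z')(254, 1931), Mul(-1, Function('G')(-1728))) = Add(0, Mul(-1, -3424)) = Add(0, 3424) = 3424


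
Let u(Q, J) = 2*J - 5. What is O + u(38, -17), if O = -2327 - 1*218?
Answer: -2584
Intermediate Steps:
u(Q, J) = -5 + 2*J
O = -2545 (O = -2327 - 218 = -2545)
O + u(38, -17) = -2545 + (-5 + 2*(-17)) = -2545 + (-5 - 34) = -2545 - 39 = -2584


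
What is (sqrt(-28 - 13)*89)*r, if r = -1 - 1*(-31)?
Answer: 2670*I*sqrt(41) ≈ 17096.0*I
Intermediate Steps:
r = 30 (r = -1 + 31 = 30)
(sqrt(-28 - 13)*89)*r = (sqrt(-28 - 13)*89)*30 = (sqrt(-41)*89)*30 = ((I*sqrt(41))*89)*30 = (89*I*sqrt(41))*30 = 2670*I*sqrt(41)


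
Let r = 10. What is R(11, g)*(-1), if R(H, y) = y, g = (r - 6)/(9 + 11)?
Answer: -1/5 ≈ -0.20000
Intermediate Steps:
g = 1/5 (g = (10 - 6)/(9 + 11) = 4/20 = 4*(1/20) = 1/5 ≈ 0.20000)
R(11, g)*(-1) = (1/5)*(-1) = -1/5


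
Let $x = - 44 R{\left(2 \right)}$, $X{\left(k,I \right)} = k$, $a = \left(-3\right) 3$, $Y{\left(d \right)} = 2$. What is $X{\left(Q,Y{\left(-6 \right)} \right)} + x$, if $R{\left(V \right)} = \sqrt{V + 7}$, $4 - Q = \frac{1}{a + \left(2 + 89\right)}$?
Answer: $- \frac{10497}{82} \approx -128.01$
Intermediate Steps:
$a = -9$
$Q = \frac{327}{82}$ ($Q = 4 - \frac{1}{-9 + \left(2 + 89\right)} = 4 - \frac{1}{-9 + 91} = 4 - \frac{1}{82} = \frac{327}{82} \approx 3.9878$)
$R{\left(V \right)} = \sqrt{7 + V}$
$x = -132$ ($x = - 44 \sqrt{7 + 2} = - 44 \sqrt{9} = \left(-44\right) 3 = -132$)
$X{\left(Q,Y{\left(-6 \right)} \right)} + x = \frac{327}{82} - 132 = - \frac{10497}{82}$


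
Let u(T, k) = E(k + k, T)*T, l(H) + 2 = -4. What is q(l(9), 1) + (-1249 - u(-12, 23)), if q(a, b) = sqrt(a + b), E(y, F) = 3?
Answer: -1213 + I*sqrt(5) ≈ -1213.0 + 2.2361*I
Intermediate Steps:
l(H) = -6 (l(H) = -2 - 4 = -6)
u(T, k) = 3*T
q(l(9), 1) + (-1249 - u(-12, 23)) = sqrt(-6 + 1) + (-1249 - 3*(-12)) = sqrt(-5) + (-1249 - 1*(-36)) = I*sqrt(5) + (-1249 + 36) = I*sqrt(5) - 1213 = -1213 + I*sqrt(5)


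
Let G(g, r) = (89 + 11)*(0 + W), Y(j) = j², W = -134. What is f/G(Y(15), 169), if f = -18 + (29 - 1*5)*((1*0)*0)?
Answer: 9/6700 ≈ 0.0013433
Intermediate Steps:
G(g, r) = -13400 (G(g, r) = (89 + 11)*(0 - 134) = 100*(-134) = -13400)
f = -18 (f = -18 + (29 - 5)*(0*0) = -18 + 24*0 = -18 + 0 = -18)
f/G(Y(15), 169) = -18/(-13400) = -18*(-1/13400) = 9/6700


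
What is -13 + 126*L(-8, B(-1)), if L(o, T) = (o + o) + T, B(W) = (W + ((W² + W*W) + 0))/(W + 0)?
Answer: -2155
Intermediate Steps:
B(W) = (W + 2*W²)/W (B(W) = (W + ((W² + W²) + 0))/W = (W + (2*W² + 0))/W = (W + 2*W²)/W)
L(o, T) = T + 2*o (L(o, T) = 2*o + T = T + 2*o)
-13 + 126*L(-8, B(-1)) = -13 + 126*((1 + 2*(-1)) + 2*(-8)) = -13 + 126*((1 - 2) - 16) = -13 + 126*(-1 - 16) = -13 + 126*(-17) = -13 - 2142 = -2155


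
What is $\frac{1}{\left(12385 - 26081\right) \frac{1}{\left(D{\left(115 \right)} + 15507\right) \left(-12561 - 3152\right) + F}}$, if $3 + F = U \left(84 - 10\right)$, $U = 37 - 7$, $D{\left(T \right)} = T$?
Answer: $\frac{245466269}{13696} \approx 17922.0$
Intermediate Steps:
$U = 30$
$F = 2217$ ($F = -3 + 30 \left(84 - 10\right) = -3 + 30 \cdot 74 = -3 + 2220 = 2217$)
$\frac{1}{\left(12385 - 26081\right) \frac{1}{\left(D{\left(115 \right)} + 15507\right) \left(-12561 - 3152\right) + F}} = \frac{1}{\left(12385 - 26081\right) \frac{1}{\left(115 + 15507\right) \left(-12561 - 3152\right) + 2217}} = \frac{1}{\left(-13696\right) \frac{1}{15622 \left(-15713\right) + 2217}} = \frac{1}{\left(-13696\right) \frac{1}{-245468486 + 2217}} = \frac{1}{\left(-13696\right) \frac{1}{-245466269}} = \frac{1}{\left(-13696\right) \left(- \frac{1}{245466269}\right)} = \frac{1}{\frac{13696}{245466269}} = \frac{245466269}{13696}$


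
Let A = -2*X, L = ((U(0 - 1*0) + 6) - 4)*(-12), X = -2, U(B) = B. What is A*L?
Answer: -96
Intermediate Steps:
L = -24 (L = (((0 - 1*0) + 6) - 4)*(-12) = (((0 + 0) + 6) - 4)*(-12) = ((0 + 6) - 4)*(-12) = (6 - 4)*(-12) = 2*(-12) = -24)
A = 4 (A = -2*(-2) = 4)
A*L = 4*(-24) = -96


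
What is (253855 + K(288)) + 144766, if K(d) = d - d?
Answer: 398621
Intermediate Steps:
K(d) = 0
(253855 + K(288)) + 144766 = (253855 + 0) + 144766 = 253855 + 144766 = 398621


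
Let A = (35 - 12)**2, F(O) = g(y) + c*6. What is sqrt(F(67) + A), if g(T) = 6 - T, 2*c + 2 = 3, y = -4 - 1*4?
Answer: sqrt(546) ≈ 23.367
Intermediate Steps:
y = -8 (y = -4 - 4 = -8)
c = 1/2 (c = -1 + (1/2)*3 = -1 + 3/2 = 1/2 ≈ 0.50000)
F(O) = 17 (F(O) = (6 - 1*(-8)) + (1/2)*6 = (6 + 8) + 3 = 14 + 3 = 17)
A = 529 (A = 23**2 = 529)
sqrt(F(67) + A) = sqrt(17 + 529) = sqrt(546)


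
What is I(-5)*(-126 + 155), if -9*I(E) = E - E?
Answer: 0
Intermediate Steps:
I(E) = 0 (I(E) = -(E - E)/9 = -⅑*0 = 0)
I(-5)*(-126 + 155) = 0*(-126 + 155) = 0*29 = 0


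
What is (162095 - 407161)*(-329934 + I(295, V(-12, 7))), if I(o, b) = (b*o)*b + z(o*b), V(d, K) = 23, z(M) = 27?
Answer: 42605214232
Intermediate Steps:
I(o, b) = 27 + o*b² (I(o, b) = (b*o)*b + 27 = o*b² + 27 = 27 + o*b²)
(162095 - 407161)*(-329934 + I(295, V(-12, 7))) = (162095 - 407161)*(-329934 + (27 + 295*23²)) = -245066*(-329934 + (27 + 295*529)) = -245066*(-329934 + (27 + 156055)) = -245066*(-329934 + 156082) = -245066*(-173852) = 42605214232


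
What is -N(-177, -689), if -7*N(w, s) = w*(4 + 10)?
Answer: -354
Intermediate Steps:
N(w, s) = -2*w (N(w, s) = -w*(4 + 10)/7 = -w*14/7 = -2*w)
-N(-177, -689) = -(-2)*(-177) = -1*354 = -354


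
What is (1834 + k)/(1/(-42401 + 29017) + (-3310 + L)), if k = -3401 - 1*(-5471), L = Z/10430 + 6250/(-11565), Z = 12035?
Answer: -18007674757632/15264948211321 ≈ -1.1797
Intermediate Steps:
L = 2959891/4824918 (L = 12035/10430 + 6250/(-11565) = 12035*(1/10430) + 6250*(-1/11565) = 2407/2086 - 1250/2313 = 2959891/4824918 ≈ 0.61346)
k = 2070 (k = -3401 + 5471 = 2070)
(1834 + k)/(1/(-42401 + 29017) + (-3310 + L)) = (1834 + 2070)/(1/(-42401 + 29017) + (-3310 + 2959891/4824918)) = 3904/(1/(-13384) - 15967518689/4824918) = 3904/(-1/13384 - 15967518689/4824918) = 3904/(-15264948211321/4612621608) = 3904*(-4612621608/15264948211321) = -18007674757632/15264948211321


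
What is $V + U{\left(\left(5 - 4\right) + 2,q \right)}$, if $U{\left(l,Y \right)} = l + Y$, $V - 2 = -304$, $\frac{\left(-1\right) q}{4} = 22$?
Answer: $-387$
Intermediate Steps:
$q = -88$ ($q = \left(-4\right) 22 = -88$)
$V = -302$ ($V = 2 - 304 = -302$)
$U{\left(l,Y \right)} = Y + l$
$V + U{\left(\left(5 - 4\right) + 2,q \right)} = -302 + \left(-88 + \left(\left(5 - 4\right) + 2\right)\right) = -302 + \left(-88 + \left(1 + 2\right)\right) = -302 + \left(-88 + 3\right) = -302 - 85 = -387$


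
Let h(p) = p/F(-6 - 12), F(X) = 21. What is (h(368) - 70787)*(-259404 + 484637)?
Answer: -334732050047/21 ≈ -1.5940e+10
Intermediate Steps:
h(p) = p/21
(h(368) - 70787)*(-259404 + 484637) = ((1/21)*368 - 70787)*(-259404 + 484637) = (368/21 - 70787)*225233 = -1486159/21*225233 = -334732050047/21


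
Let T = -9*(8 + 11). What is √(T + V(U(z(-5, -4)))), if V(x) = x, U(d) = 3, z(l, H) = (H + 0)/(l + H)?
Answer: 2*I*√42 ≈ 12.961*I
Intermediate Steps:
z(l, H) = H/(H + l)
T = -171 (T = -9*19 = -171)
√(T + V(U(z(-5, -4)))) = √(-171 + 3) = √(-168) = 2*I*√42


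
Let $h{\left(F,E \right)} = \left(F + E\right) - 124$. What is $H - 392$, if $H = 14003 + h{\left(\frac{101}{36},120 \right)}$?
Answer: $\frac{489953}{36} \approx 13610.0$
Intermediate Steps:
$h{\left(F,E \right)} = -124 + E + F$ ($h{\left(F,E \right)} = \left(E + F\right) - 124 = -124 + E + F$)
$H = \frac{504065}{36}$ ($H = 14003 + \left(-124 + 120 + \frac{101}{36}\right) = 14003 - \frac{43}{36} = \frac{504065}{36} \approx 14002.0$)
$H - 392 = \frac{504065}{36} - 392 = \frac{489953}{36}$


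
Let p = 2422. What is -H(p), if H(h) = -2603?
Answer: 2603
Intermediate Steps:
-H(p) = -1*(-2603) = 2603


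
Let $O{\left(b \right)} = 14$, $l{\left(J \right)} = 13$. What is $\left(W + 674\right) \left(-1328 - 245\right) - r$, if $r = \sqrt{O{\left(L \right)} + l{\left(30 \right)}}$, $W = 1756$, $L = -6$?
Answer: $-3822390 - 3 \sqrt{3} \approx -3.8224 \cdot 10^{6}$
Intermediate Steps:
$r = 3 \sqrt{3}$ ($r = \sqrt{14 + 13} = \sqrt{27} = 3 \sqrt{3} \approx 5.1962$)
$\left(W + 674\right) \left(-1328 - 245\right) - r = \left(1756 + 674\right) \left(-1328 - 245\right) - 3 \sqrt{3} = 2430 \left(-1573\right) - 3 \sqrt{3} = -3822390 - 3 \sqrt{3}$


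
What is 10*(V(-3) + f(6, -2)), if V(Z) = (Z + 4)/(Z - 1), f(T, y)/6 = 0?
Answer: -5/2 ≈ -2.5000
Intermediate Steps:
f(T, y) = 0 (f(T, y) = 6*0 = 0)
V(Z) = (4 + Z)/(-1 + Z)
10*(V(-3) + f(6, -2)) = 10*((4 - 3)/(-1 - 3) + 0) = 10*(1/(-4) + 0) = 10*(-¼*1 + 0) = 10*(-¼ + 0) = 10*(-¼) = -5/2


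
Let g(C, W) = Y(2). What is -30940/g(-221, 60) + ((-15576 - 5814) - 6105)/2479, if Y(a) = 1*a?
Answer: -38377625/2479 ≈ -15481.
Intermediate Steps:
Y(a) = a
g(C, W) = 2
-30940/g(-221, 60) + ((-15576 - 5814) - 6105)/2479 = -30940/2 + ((-15576 - 5814) - 6105)/2479 = -30940*½ + (-21390 - 6105)*(1/2479) = -15470 - 27495*1/2479 = -15470 - 27495/2479 = -38377625/2479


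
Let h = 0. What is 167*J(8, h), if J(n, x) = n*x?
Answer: 0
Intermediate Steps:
167*J(8, h) = 167*(8*0) = 167*0 = 0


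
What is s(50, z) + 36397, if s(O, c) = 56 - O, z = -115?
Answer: 36403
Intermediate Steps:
s(50, z) + 36397 = (56 - 1*50) + 36397 = (56 - 50) + 36397 = 6 + 36397 = 36403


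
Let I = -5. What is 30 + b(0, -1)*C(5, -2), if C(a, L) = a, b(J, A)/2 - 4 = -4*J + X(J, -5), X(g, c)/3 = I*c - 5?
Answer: 670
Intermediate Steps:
X(g, c) = -15 - 15*c (X(g, c) = 3*(-5*c - 5) = 3*(-5 - 5*c) = -15 - 15*c)
b(J, A) = 128 - 8*J (b(J, A) = 8 + 2*(-4*J + (-15 - 15*(-5))) = 8 + 2*(-4*J + (-15 + 75)) = 8 + 2*(-4*J + 60) = 8 + 2*(60 - 4*J) = 8 + (120 - 8*J) = 128 - 8*J)
30 + b(0, -1)*C(5, -2) = 30 + (128 - 8*0)*5 = 30 + (128 + 0)*5 = 30 + 128*5 = 30 + 640 = 670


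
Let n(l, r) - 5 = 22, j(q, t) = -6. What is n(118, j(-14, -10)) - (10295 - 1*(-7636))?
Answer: -17904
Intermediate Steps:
n(l, r) = 27 (n(l, r) = 5 + 22 = 27)
n(118, j(-14, -10)) - (10295 - 1*(-7636)) = 27 - (10295 - 1*(-7636)) = 27 - (10295 + 7636) = 27 - 1*17931 = 27 - 17931 = -17904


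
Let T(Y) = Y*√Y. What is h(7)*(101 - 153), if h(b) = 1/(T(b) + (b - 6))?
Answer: 26/171 - 182*√7/171 ≈ -2.6639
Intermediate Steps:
T(Y) = Y^(3/2)
h(b) = 1/(-6 + b + b^(3/2)) (h(b) = 1/(b^(3/2) + (b - 6)) = 1/(b^(3/2) + (-6 + b)) = 1/(-6 + b + b^(3/2)))
h(7)*(101 - 153) = (101 - 153)/(-6 + 7 + 7^(3/2)) = -52/(-6 + 7 + 7*√7) = -52/(1 + 7*√7)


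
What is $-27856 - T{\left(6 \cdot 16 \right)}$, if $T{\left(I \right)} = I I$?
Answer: $-37072$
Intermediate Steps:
$T{\left(I \right)} = I^{2}$
$-27856 - T{\left(6 \cdot 16 \right)} = -27856 - \left(6 \cdot 16\right)^{2} = -27856 - 96^{2} = -27856 - 9216 = -37072$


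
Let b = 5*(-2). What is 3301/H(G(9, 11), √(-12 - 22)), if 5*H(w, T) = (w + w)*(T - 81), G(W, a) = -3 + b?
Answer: 267381/34294 + 3301*I*√34/34294 ≈ 7.7967 + 0.56126*I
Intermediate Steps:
b = -10
G(W, a) = -13 (G(W, a) = -3 - 10 = -13)
H(w, T) = 2*w*(-81 + T)/5 (H(w, T) = ((w + w)*(T - 81))/5 = ((2*w)*(-81 + T))/5 = (2*w*(-81 + T))/5 = 2*w*(-81 + T)/5)
3301/H(G(9, 11), √(-12 - 22)) = 3301/(((⅖)*(-13)*(-81 + √(-12 - 22)))) = 3301/(((⅖)*(-13)*(-81 + √(-34)))) = 3301/(((⅖)*(-13)*(-81 + I*√34))) = 3301/(2106/5 - 26*I*√34/5)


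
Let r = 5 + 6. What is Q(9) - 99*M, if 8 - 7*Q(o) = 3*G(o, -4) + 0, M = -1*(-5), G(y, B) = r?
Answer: -3490/7 ≈ -498.57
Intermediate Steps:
r = 11
G(y, B) = 11
M = 5
Q(o) = -25/7 (Q(o) = 8/7 - (3*11 + 0)/7 = 8/7 - (33 + 0)/7 = 8/7 - ⅐*33 = 8/7 - 33/7 = -25/7)
Q(9) - 99*M = -25/7 - 99*5 = -25/7 - 495 = -3490/7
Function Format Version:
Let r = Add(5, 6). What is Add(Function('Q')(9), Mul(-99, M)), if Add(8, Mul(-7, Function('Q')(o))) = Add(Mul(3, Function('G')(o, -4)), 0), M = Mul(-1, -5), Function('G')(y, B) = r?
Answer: Rational(-3490, 7) ≈ -498.57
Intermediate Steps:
r = 11
Function('G')(y, B) = 11
M = 5
Function('Q')(o) = Rational(-25, 7) (Function('Q')(o) = Add(Rational(8, 7), Mul(Rational(-1, 7), Add(Mul(3, 11), 0))) = Add(Rational(8, 7), Mul(Rational(-1, 7), Add(33, 0))) = Add(Rational(8, 7), Mul(Rational(-1, 7), 33)) = Add(Rational(8, 7), Rational(-33, 7)) = Rational(-25, 7))
Add(Function('Q')(9), Mul(-99, M)) = Add(Rational(-25, 7), Mul(-99, 5)) = Add(Rational(-25, 7), -495) = Rational(-3490, 7)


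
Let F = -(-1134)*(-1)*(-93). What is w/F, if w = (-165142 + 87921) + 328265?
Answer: 125522/52731 ≈ 2.3804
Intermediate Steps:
w = 251044 (w = -77221 + 328265 = 251044)
F = 105462 (F = -63*18*(-93) = -1134*(-93) = 105462)
w/F = 251044/105462 = 251044*(1/105462) = 125522/52731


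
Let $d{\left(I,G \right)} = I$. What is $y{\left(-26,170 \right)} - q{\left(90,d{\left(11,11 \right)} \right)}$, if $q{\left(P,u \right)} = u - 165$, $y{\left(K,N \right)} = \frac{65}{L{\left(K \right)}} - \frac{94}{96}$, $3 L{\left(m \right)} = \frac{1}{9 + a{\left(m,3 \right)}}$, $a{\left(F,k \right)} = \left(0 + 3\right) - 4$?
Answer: $\frac{82225}{48} \approx 1713.0$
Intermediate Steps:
$a{\left(F,k \right)} = -1$ ($a{\left(F,k \right)} = 3 - 4 = -1$)
$L{\left(m \right)} = \frac{1}{24}$ ($L{\left(m \right)} = \frac{1}{3 \left(9 - 1\right)} = \frac{1}{3 \cdot 8} = \frac{1}{3} \cdot \frac{1}{8} = \frac{1}{24}$)
$y{\left(K,N \right)} = \frac{74833}{48}$ ($y{\left(K,N \right)} = 65 \frac{1}{\frac{1}{24}} - \frac{94}{96} = 65 \cdot 24 - \frac{47}{48} = 1560 - \frac{47}{48} = \frac{74833}{48}$)
$q{\left(P,u \right)} = -165 + u$
$y{\left(-26,170 \right)} - q{\left(90,d{\left(11,11 \right)} \right)} = \frac{74833}{48} - \left(-165 + 11\right) = \frac{74833}{48} - -154 = \frac{74833}{48} + 154 = \frac{82225}{48}$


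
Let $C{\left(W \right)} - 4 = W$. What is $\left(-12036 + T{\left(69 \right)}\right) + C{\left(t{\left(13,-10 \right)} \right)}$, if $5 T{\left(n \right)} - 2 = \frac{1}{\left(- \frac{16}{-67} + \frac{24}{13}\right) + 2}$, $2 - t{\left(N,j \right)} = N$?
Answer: $- \frac{214236983}{17790} \approx -12043.0$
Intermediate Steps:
$t{\left(N,j \right)} = 2 - N$
$C{\left(W \right)} = 4 + W$
$T{\left(n \right)} = \frac{7987}{17790}$ ($T{\left(n \right)} = \frac{2}{5} + \frac{1}{5 \left(\left(- \frac{16}{-67} + \frac{24}{13}\right) + 2\right)} = \frac{2}{5} + \frac{1}{5 \left(\left(\left(-16\right) \left(- \frac{1}{67}\right) + 24 \cdot \frac{1}{13}\right) + 2\right)} = \frac{2}{5} + \frac{1}{5 \left(\left(\frac{16}{67} + \frac{24}{13}\right) + 2\right)} = \frac{2}{5} + \frac{1}{5 \left(\frac{1816}{871} + 2\right)} = \frac{2}{5} + \frac{1}{5 \cdot \frac{3558}{871}} = \frac{2}{5} + \frac{1}{5} \cdot \frac{871}{3558} = \frac{2}{5} + \frac{871}{17790} = \frac{7987}{17790}$)
$\left(-12036 + T{\left(69 \right)}\right) + C{\left(t{\left(13,-10 \right)} \right)} = \left(-12036 + \frac{7987}{17790}\right) + \left(4 + \left(2 - 13\right)\right) = - \frac{214112453}{17790} + \left(4 + \left(2 - 13\right)\right) = - \frac{214112453}{17790} + \left(4 - 11\right) = - \frac{214112453}{17790} - 7 = - \frac{214236983}{17790}$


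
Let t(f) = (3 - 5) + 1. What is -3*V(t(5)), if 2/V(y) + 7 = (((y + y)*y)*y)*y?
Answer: 6/5 ≈ 1.2000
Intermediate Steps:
t(f) = -1 (t(f) = -2 + 1 = -1)
V(y) = 2/(-7 + 2*y**4) (V(y) = 2/(-7 + (((y + y)*y)*y)*y) = 2/(-7 + (((2*y)*y)*y)*y) = 2/(-7 + ((2*y**2)*y)*y) = 2/(-7 + (2*y**3)*y) = 2/(-7 + 2*y**4))
-3*V(t(5)) = -6/(-7 + 2*(-1)**4) = -6/(-7 + 2*1) = -6/(-7 + 2) = -6/(-5) = -6*(-1)/5 = -3*(-2/5) = 6/5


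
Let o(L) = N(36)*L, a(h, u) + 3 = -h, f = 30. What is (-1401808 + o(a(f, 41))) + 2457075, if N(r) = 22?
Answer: 1054541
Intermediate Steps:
a(h, u) = -3 - h
o(L) = 22*L
(-1401808 + o(a(f, 41))) + 2457075 = (-1401808 + 22*(-3 - 1*30)) + 2457075 = (-1401808 + 22*(-3 - 30)) + 2457075 = (-1401808 + 22*(-33)) + 2457075 = (-1401808 - 726) + 2457075 = -1402534 + 2457075 = 1054541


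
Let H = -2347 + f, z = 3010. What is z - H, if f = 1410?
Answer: 3947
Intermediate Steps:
H = -937 (H = -2347 + 1410 = -937)
z - H = 3010 - 1*(-937) = 3010 + 937 = 3947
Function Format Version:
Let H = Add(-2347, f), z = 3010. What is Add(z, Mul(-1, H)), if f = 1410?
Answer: 3947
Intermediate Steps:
H = -937 (H = Add(-2347, 1410) = -937)
Add(z, Mul(-1, H)) = Add(3010, Mul(-1, -937)) = Add(3010, 937) = 3947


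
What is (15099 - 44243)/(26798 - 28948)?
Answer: 14572/1075 ≈ 13.555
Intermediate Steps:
(15099 - 44243)/(26798 - 28948) = -29144/(-2150) = -29144*(-1/2150) = 14572/1075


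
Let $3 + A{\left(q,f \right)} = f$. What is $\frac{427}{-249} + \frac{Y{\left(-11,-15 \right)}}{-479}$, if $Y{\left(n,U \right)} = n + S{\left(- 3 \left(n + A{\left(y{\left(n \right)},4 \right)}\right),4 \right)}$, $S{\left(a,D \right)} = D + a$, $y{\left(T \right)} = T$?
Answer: $- \frac{210260}{119271} \approx -1.7629$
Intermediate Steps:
$A{\left(q,f \right)} = -3 + f$
$Y{\left(n,U \right)} = 1 - 2 n$ ($Y{\left(n,U \right)} = n - \left(-4 + 3 \left(n + \left(-3 + 4\right)\right)\right) = n - \left(-4 + 3 \left(n + 1\right)\right) = n - \left(-4 + 3 \left(1 + n\right)\right) = n + \left(4 - \left(3 + 3 n\right)\right) = n - \left(-1 + 3 n\right) = 1 - 2 n$)
$\frac{427}{-249} + \frac{Y{\left(-11,-15 \right)}}{-479} = \frac{427}{-249} + \frac{1 - -22}{-479} = 427 \left(- \frac{1}{249}\right) + \left(1 + 22\right) \left(- \frac{1}{479}\right) = - \frac{427}{249} + 23 \left(- \frac{1}{479}\right) = - \frac{427}{249} - \frac{23}{479} = - \frac{210260}{119271}$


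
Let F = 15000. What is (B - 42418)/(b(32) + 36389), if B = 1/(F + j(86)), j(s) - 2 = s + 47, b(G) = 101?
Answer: -641996429/552276150 ≈ -1.1625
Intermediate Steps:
j(s) = 49 + s (j(s) = 2 + (s + 47) = 2 + (47 + s) = 49 + s)
B = 1/15135 (B = 1/(15000 + (49 + 86)) = 1/(15000 + 135) = 1/15135 ≈ 6.6072e-5)
(B - 42418)/(b(32) + 36389) = (1/15135 - 42418)/(101 + 36389) = -641996429/15135/36490 = -641996429/15135*1/36490 = -641996429/552276150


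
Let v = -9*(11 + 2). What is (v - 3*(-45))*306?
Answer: 5508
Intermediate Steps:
v = -117 (v = -9*13 = -117)
(v - 3*(-45))*306 = (-117 - 3*(-45))*306 = (-117 + 135)*306 = 18*306 = 5508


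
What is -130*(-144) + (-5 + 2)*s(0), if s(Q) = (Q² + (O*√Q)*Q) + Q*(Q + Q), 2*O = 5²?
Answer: 18720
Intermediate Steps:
O = 25/2 (O = (½)*5² = (½)*25 = 25/2 ≈ 12.500)
s(Q) = 3*Q² + 25*Q^(3/2)/2 (s(Q) = (Q² + (25*√Q/2)*Q) + Q*(Q + Q) = (Q² + 25*Q^(3/2)/2) + Q*(2*Q) = (Q² + 25*Q^(3/2)/2) + 2*Q² = 3*Q² + 25*Q^(3/2)/2)
-130*(-144) + (-5 + 2)*s(0) = -130*(-144) + (-5 + 2)*(3*0² + 25*0^(3/2)/2) = 18720 - 3*(3*0 + (25/2)*0) = 18720 - 3*(0 + 0) = 18720 - 3*0 = 18720 + 0 = 18720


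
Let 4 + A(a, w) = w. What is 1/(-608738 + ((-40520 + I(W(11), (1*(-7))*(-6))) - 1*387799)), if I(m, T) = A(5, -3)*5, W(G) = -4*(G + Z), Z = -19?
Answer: -1/1037092 ≈ -9.6424e-7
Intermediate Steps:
W(G) = 76 - 4*G (W(G) = -4*(G - 19) = -4*(-19 + G) = 76 - 4*G)
A(a, w) = -4 + w
I(m, T) = -35 (I(m, T) = (-4 - 3)*5 = -7*5 = -35)
1/(-608738 + ((-40520 + I(W(11), (1*(-7))*(-6))) - 1*387799)) = 1/(-608738 + ((-40520 - 35) - 1*387799)) = 1/(-608738 + (-40555 - 387799)) = 1/(-608738 - 428354) = 1/(-1037092) = -1/1037092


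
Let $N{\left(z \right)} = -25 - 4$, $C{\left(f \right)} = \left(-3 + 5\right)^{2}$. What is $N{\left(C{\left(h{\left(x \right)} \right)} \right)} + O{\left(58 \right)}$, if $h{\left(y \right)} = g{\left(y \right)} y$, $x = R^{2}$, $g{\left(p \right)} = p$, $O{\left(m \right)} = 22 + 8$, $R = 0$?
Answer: $1$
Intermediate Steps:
$O{\left(m \right)} = 30$
$x = 0$ ($x = 0^{2} = 0$)
$h{\left(y \right)} = y^{2}$ ($h{\left(y \right)} = y y = y^{2}$)
$C{\left(f \right)} = 4$ ($C{\left(f \right)} = 2^{2} = 4$)
$N{\left(z \right)} = -29$
$N{\left(C{\left(h{\left(x \right)} \right)} \right)} + O{\left(58 \right)} = -29 + 30 = 1$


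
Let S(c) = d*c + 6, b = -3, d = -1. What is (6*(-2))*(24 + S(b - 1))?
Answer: -408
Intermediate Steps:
S(c) = 6 - c (S(c) = -c + 6 = 6 - c)
(6*(-2))*(24 + S(b - 1)) = (6*(-2))*(24 + (6 - (-3 - 1))) = -12*(24 + (6 - 1*(-4))) = -12*(24 + (6 + 4)) = -12*(24 + 10) = -12*34 = -408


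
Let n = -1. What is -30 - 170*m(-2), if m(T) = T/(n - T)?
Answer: 310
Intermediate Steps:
m(T) = T/(-1 - T)
-30 - 170*m(-2) = -30 - 170*(-1*(-2)/(1 - 2)) = -30 - 170*(-1*(-2)/(-1)) = -30 - 170*(-1*(-2)*(-1)) = -30 - 170*(-2) = -30 - 34*(-10) = -30 + 340 = 310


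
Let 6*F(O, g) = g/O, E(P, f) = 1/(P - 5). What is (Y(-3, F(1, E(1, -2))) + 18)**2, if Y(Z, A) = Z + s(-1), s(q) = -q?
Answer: 256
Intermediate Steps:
E(P, f) = 1/(-5 + P)
F(O, g) = g/(6*O) (F(O, g) = (g/O)/6 = g/(6*O))
Y(Z, A) = 1 + Z (Y(Z, A) = Z - 1*(-1) = Z + 1 = 1 + Z)
(Y(-3, F(1, E(1, -2))) + 18)**2 = ((1 - 3) + 18)**2 = (-2 + 18)**2 = 16**2 = 256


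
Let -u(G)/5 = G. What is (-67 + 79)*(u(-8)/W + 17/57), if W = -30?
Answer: -236/19 ≈ -12.421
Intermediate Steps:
u(G) = -5*G
(-67 + 79)*(u(-8)/W + 17/57) = (-67 + 79)*(-5*(-8)/(-30) + 17/57) = 12*(40*(-1/30) + 17*(1/57)) = 12*(-4/3 + 17/57) = 12*(-59/57) = -236/19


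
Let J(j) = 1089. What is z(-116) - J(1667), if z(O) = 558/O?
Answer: -63441/58 ≈ -1093.8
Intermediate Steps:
z(-116) - J(1667) = 558/(-116) - 1*1089 = 558*(-1/116) - 1089 = -279/58 - 1089 = -63441/58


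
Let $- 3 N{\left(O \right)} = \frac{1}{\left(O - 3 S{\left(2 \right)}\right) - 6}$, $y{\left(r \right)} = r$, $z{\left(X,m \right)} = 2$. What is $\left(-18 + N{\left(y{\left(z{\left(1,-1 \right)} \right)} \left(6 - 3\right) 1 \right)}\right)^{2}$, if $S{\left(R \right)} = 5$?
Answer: $\frac{654481}{2025} \approx 323.2$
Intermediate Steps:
$N{\left(O \right)} = - \frac{1}{3 \left(-21 + O\right)}$ ($N{\left(O \right)} = - \frac{1}{3 \left(\left(O - 15\right) - 6\right)} = - \frac{1}{3 \left(\left(-15 + O\right) - 6\right)} = - \frac{1}{3 \left(-21 + O\right)}$)
$\left(-18 + N{\left(y{\left(z{\left(1,-1 \right)} \right)} \left(6 - 3\right) 1 \right)}\right)^{2} = \left(-18 - \frac{1}{-63 + 3 \cdot 2 \left(6 - 3\right) 1}\right)^{2} = \left(-18 - \frac{1}{-63 + 3 \cdot 2 \cdot 3 \cdot 1}\right)^{2} = \left(-18 - \frac{1}{-63 + 3 \cdot 6 \cdot 1}\right)^{2} = \left(-18 - \frac{1}{-63 + 3 \cdot 6}\right)^{2} = \left(-18 - \frac{1}{-63 + 18}\right)^{2} = \left(-18 - \frac{1}{-45}\right)^{2} = \left(-18 - - \frac{1}{45}\right)^{2} = \left(-18 + \frac{1}{45}\right)^{2} = \left(- \frac{809}{45}\right)^{2} = \frac{654481}{2025}$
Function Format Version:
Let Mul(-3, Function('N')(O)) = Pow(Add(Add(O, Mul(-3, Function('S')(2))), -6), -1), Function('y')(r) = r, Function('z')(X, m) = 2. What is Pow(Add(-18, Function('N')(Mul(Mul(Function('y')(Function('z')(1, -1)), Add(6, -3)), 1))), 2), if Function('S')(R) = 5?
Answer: Rational(654481, 2025) ≈ 323.20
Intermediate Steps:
Function('N')(O) = Mul(Rational(-1, 3), Pow(Add(-21, O), -1)) (Function('N')(O) = Mul(Rational(-1, 3), Pow(Add(Add(O, Mul(-3, 5)), -6), -1)) = Mul(Rational(-1, 3), Pow(Add(Add(O, -15), -6), -1)) = Mul(Rational(-1, 3), Pow(Add(Add(-15, O), -6), -1)) = Mul(Rational(-1, 3), Pow(Add(-21, O), -1)))
Pow(Add(-18, Function('N')(Mul(Mul(Function('y')(Function('z')(1, -1)), Add(6, -3)), 1))), 2) = Pow(Add(-18, Mul(-1, Pow(Add(-63, Mul(3, Mul(Mul(2, Add(6, -3)), 1))), -1))), 2) = Pow(Add(-18, Mul(-1, Pow(Add(-63, Mul(3, Mul(Mul(2, 3), 1))), -1))), 2) = Pow(Add(-18, Mul(-1, Pow(Add(-63, Mul(3, Mul(6, 1))), -1))), 2) = Pow(Add(-18, Mul(-1, Pow(Add(-63, Mul(3, 6)), -1))), 2) = Pow(Add(-18, Mul(-1, Pow(Add(-63, 18), -1))), 2) = Pow(Add(-18, Mul(-1, Pow(-45, -1))), 2) = Pow(Add(-18, Mul(-1, Rational(-1, 45))), 2) = Pow(Add(-18, Rational(1, 45)), 2) = Pow(Rational(-809, 45), 2) = Rational(654481, 2025)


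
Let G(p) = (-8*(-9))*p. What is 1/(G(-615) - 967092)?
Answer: -1/1011372 ≈ -9.8876e-7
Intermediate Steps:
G(p) = 72*p
1/(G(-615) - 967092) = 1/(72*(-615) - 967092) = 1/(-44280 - 967092) = 1/(-1011372) = -1/1011372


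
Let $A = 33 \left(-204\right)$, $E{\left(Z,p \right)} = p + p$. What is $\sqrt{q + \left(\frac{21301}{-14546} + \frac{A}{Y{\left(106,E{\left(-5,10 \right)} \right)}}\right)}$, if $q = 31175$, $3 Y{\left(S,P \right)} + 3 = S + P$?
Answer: $\frac{3 \sqrt{25009719458402}}{85198} \approx 176.09$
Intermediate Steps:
$E{\left(Z,p \right)} = 2 p$
$A = -6732$
$Y{\left(S,P \right)} = -1 + \frac{P}{3} + \frac{S}{3}$ ($Y{\left(S,P \right)} = -1 + \frac{S + P}{3} = -1 + \frac{P + S}{3} = -1 + \left(\frac{P}{3} + \frac{S}{3}\right) = -1 + \frac{P}{3} + \frac{S}{3}$)
$\sqrt{q + \left(\frac{21301}{-14546} + \frac{A}{Y{\left(106,E{\left(-5,10 \right)} \right)}}\right)} = \sqrt{31175 + \left(\frac{21301}{-14546} - \frac{6732}{-1 + \frac{2 \cdot 10}{3} + \frac{1}{3} \cdot 106}\right)} = \sqrt{31175 + \left(21301 \left(- \frac{1}{14546}\right) - \frac{6732}{-1 + \frac{1}{3} \cdot 20 + \frac{106}{3}}\right)} = \sqrt{31175 - \left(\frac{3043}{2078} + \frac{6732}{-1 + \frac{20}{3} + \frac{106}{3}}\right)} = \sqrt{31175 - \left(\frac{3043}{2078} + \frac{6732}{41}\right)} = \sqrt{31175 - \frac{14113859}{85198}} = \sqrt{\frac{2641933791}{85198}} = \frac{3 \sqrt{25009719458402}}{85198}$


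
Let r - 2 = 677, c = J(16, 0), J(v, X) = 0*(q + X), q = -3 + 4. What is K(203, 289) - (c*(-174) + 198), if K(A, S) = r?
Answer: 481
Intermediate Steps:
q = 1
J(v, X) = 0 (J(v, X) = 0*(1 + X) = 0)
c = 0
r = 679 (r = 2 + 677 = 679)
K(A, S) = 679
K(203, 289) - (c*(-174) + 198) = 679 - (0*(-174) + 198) = 679 - (0 + 198) = 679 - 1*198 = 679 - 198 = 481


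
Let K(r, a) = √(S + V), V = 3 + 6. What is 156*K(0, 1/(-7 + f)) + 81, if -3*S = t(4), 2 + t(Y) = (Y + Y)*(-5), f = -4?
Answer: 81 + 156*√23 ≈ 829.15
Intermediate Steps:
V = 9
t(Y) = -2 - 10*Y (t(Y) = -2 + (Y + Y)*(-5) = -2 + (2*Y)*(-5) = -2 - 10*Y)
S = 14 (S = -(-2 - 10*4)/3 = -(-2 - 40)/3 = -⅓*(-42) = 14)
K(r, a) = √23 (K(r, a) = √(14 + 9) = √23)
156*K(0, 1/(-7 + f)) + 81 = 156*√23 + 81 = 81 + 156*√23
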